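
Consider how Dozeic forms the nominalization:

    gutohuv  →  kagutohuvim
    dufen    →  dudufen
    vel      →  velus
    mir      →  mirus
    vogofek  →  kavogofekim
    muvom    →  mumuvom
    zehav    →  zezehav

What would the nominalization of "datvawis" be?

zehav and gutohuv both end in -v yet inflect differently (zezehav, kagutohuvim), so the final letter is not what conditions the rule; the number of vowels is.
"datvawis" has 3 vowels. The stems with 3 vowels (vogofek → kavogofekim, gutohuv → kagutohuvim) add ka- … -im around the stem.
The other patterns: stems with 1 vowel add -us; stems with 2 vowels repeat the first consonant+vowel as a prefix.
So datvawis → kadatvawisim.

kadatvawisim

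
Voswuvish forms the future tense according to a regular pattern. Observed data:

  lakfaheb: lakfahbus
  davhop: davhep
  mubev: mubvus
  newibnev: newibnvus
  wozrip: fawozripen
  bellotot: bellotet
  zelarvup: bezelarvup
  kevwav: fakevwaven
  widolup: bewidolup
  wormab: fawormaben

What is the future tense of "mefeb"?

"mefeb" has last vowel 'e'. The stems whose last vowel is 'e' (mubev → mubvus, newibnev → newibnvus, lakfaheb → lakfahbus) delete the last vowel and add -us.
The other patterns: stems whose last vowel is 'o' change the last vowel to 'e'; stems whose last vowel is 'a' or 'i' add fa- … -en around the stem; stems whose last vowel is 'u' add the prefix be-.
So mefeb → mefbus.

mefbus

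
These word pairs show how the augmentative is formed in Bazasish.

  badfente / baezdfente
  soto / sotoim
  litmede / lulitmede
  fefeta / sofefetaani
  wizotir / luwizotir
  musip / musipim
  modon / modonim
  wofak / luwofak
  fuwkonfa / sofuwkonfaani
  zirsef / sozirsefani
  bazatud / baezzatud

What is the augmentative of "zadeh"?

badfente and litmede both end in -e yet inflect differently (baezdfente, lulitmede), so the final letter is not what conditions the rule; the first letter is.
"zadeh" begins with z-. The one such stem in the data (zirsef → sozirsefani) adds so- … -ani around the stem, so the same rule applies.
So zadeh → sozadehani.

sozadehani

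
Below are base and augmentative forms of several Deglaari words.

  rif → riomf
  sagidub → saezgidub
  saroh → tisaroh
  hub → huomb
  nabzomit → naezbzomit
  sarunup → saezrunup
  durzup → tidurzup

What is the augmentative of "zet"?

durzup and sarunup both end in -p yet inflect differently (tidurzup, saezrunup), so the final letter is not what conditions the rule; the number of vowels is.
"zet" has 1 vowel. The stems with 1 vowel (rif → riomf, hub → huomb) insert -om- after the first vowel.
The other patterns: stems with 2 vowels add the prefix ti-; stems with 3 vowels insert -ez- after the first vowel.
So zet → zeomt.

zeomt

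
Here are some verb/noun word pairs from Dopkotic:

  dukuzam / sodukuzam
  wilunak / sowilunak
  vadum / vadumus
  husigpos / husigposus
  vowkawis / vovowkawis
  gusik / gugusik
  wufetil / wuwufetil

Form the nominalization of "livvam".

solivvam

dukuzam and vadum both end in -m yet inflect differently (sodukuzam, vadumus), so the final letter is not what conditions the rule; the last vowel is.
"livvam" has last vowel 'a'. The stems whose last vowel is 'a' (dukuzam → sodukuzam, wilunak → sowilunak) add the prefix so-.
The other patterns: stems whose last vowel is 'o' or 'u' add -us; stems whose last vowel is 'i' repeat the first consonant+vowel as a prefix.
So livvam → solivvam.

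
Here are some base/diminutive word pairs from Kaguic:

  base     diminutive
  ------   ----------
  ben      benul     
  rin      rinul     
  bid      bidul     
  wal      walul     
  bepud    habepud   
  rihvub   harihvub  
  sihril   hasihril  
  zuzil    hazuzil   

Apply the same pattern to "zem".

zemul

bid and bepud both end in -d yet inflect differently (bidul, habepud), so the final letter is not what conditions the rule; the number of vowels is.
"zem" has 1 vowel. The stems with 1 vowel (ben → benul, rin → rinul, bid → bidul) add -ul.
So zem → zemul.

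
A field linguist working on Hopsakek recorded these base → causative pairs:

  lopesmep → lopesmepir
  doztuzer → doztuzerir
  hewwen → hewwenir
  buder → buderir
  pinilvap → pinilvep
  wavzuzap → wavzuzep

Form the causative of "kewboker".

"kewboker" has last vowel 'e'. The stems whose last vowel is 'e' (lopesmep → lopesmepir, doztuzer → doztuzerir, hewwen → hewwenir) add -ir.
The other pattern: stems whose last vowel is 'a' change the last vowel to 'e'.
So kewboker → kewbokerir.

kewbokerir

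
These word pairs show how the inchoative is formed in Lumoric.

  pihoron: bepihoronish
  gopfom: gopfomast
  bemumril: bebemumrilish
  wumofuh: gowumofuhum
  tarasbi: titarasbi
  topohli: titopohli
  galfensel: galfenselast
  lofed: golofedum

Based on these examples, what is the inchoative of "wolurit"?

gowoluritum

"wolurit" begins with w-. The one such stem in the data (wumofuh → gowumofuhum) adds go- … -um around the stem, so the same rule applies.
So wolurit → gowoluritum.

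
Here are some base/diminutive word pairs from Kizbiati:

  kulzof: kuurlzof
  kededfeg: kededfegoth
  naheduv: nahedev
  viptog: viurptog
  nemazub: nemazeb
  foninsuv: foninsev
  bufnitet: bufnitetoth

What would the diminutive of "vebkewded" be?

vebkewdedoth

"vebkewded" has last vowel 'e'. The stems whose last vowel is 'e' (bufnitet → bufnitetoth, kededfeg → kededfegoth) add -oth.
The other patterns: stems whose last vowel is 'o' insert -ur- after the first vowel; stems whose last vowel is 'u' change the last vowel to 'e'.
So vebkewded → vebkewdedoth.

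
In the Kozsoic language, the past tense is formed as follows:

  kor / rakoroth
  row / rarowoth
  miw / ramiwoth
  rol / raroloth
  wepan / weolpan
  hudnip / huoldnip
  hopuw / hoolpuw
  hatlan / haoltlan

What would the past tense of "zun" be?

row and hopuw both end in -w yet inflect differently (rarowoth, hoolpuw), so the final letter is not what conditions the rule; the number of vowels is.
"zun" has 1 vowel. The stems with 1 vowel (kor → rakoroth, row → rarowoth, miw → ramiwoth) add ra- … -oth around the stem.
So zun → razunoth.

razunoth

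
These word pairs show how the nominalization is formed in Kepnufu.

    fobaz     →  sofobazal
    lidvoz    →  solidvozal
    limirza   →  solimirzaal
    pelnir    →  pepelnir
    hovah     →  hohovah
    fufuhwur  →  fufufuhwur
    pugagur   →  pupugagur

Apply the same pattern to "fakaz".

sofakazal

fobaz and hovah both have last vowel 'a' yet inflect differently (sofobazal, hohovah), so the last vowel is not what conditions the rule; the final letter is.
"fakaz" ends in -z. The stems ending in -z (fobaz → sofobazal, lidvoz → solidvozal) add so- … -al around the stem.
The other pattern: stems ending in -h or -r repeat the first consonant+vowel as a prefix.
So fakaz → sofakazal.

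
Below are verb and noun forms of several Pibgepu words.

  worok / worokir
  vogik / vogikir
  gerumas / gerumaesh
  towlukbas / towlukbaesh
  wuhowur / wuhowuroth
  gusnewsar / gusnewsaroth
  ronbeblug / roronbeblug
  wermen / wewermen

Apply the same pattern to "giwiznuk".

gerumas and gusnewsar both have last vowel 'a' yet inflect differently (gerumaesh, gusnewsaroth), so the last vowel is not what conditions the rule; the final letter is.
"giwiznuk" ends in -k. The stems ending in -k (worok → worokir, vogik → vogikir) add -ir.
The other patterns: stems ending in -s drop the final letter and add -esh; stems ending in -r add -oth; stems ending in -g or -n repeat the first consonant+vowel as a prefix.
So giwiznuk → giwiznukir.

giwiznukir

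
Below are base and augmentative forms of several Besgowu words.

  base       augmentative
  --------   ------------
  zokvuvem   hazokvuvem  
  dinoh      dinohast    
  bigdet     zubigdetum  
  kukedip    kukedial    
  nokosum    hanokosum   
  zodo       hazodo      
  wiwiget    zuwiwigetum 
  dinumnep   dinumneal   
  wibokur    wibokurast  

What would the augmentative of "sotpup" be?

sotpual

"sotpup" ends in -p. The stems ending in -p (dinumnep → dinumneal, kukedip → kukedial) drop the final letter and add -al.
The other patterns: stems ending in -t add zu- … -um around the stem; stems ending in -m or -o add the prefix ha-; stems ending in -h or -r add -ast.
So sotpup → sotpual.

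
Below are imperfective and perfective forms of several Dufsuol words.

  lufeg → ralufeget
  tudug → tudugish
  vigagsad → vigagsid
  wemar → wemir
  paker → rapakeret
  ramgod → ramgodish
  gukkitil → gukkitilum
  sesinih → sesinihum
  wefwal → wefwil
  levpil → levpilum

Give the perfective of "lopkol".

"lopkol" has last vowel 'o'. The one such stem in the data (ramgod → ramgodish) adds -ish, so the same rule applies.
The other patterns: stems whose last vowel is 'a' change the last vowel to 'i'; stems whose last vowel is 'i' add -um; stems whose last vowel is 'e' add ra- … -et around the stem.
So lopkol → lopkolish.

lopkolish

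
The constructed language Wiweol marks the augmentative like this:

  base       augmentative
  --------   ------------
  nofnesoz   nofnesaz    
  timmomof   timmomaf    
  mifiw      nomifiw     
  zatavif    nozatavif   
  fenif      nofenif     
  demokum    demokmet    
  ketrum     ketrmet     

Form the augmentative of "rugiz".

norugiz

timmomof and zatavif both end in -f yet inflect differently (timmomaf, nozatavif), so the final letter is not what conditions the rule; the last vowel is.
"rugiz" has last vowel 'i'. The stems whose last vowel is 'i' (mifiw → nomifiw, zatavif → nozatavif, fenif → nofenif) add the prefix no-.
So rugiz → norugiz.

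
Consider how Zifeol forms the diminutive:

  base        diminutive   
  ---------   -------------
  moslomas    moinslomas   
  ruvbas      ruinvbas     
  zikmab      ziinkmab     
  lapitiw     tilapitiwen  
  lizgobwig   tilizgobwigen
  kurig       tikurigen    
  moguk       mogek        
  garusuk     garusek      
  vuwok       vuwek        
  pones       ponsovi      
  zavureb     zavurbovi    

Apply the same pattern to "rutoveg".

moslomas and pones both end in -s yet inflect differently (moinslomas, ponsovi), so the final letter is not what conditions the rule; the last vowel is.
"rutoveg" has last vowel 'e'. The stems whose last vowel is 'e' (pones → ponsovi, zavureb → zavurbovi) delete the last vowel and add -ovi.
The other patterns: stems whose last vowel is 'a' insert -in- after the first vowel; stems whose last vowel is 'i' add ti- … -en around the stem; stems whose last vowel is 'o' or 'u' change the last vowel to 'e'.
So rutoveg → rutovgovi.

rutovgovi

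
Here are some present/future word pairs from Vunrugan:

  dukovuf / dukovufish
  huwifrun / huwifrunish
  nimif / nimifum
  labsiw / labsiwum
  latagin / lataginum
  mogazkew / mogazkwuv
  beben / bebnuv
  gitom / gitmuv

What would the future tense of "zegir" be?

dukovuf and nimif both end in -f yet inflect differently (dukovufish, nimifum), so the final letter is not what conditions the rule; the last vowel is.
"zegir" has last vowel 'i'. The stems whose last vowel is 'i' (nimif → nimifum, labsiw → labsiwum, latagin → lataginum) add -um.
The other patterns: stems whose last vowel is 'u' add -ish; stems whose last vowel is 'e' or 'o' delete the last vowel and add -uv.
So zegir → zegirum.

zegirum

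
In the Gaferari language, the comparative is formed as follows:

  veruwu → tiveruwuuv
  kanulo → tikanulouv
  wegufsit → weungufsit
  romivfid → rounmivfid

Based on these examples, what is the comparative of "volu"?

tivoluuv

veruwu and wegufsit both have 3 vowels yet inflect differently (tiveruwuuv, weungufsit), so the number of vowels is not what conditions the rule; whether the stem ends in a vowel or a consonant is.
"volu" ends in a vowel. The stems ending in a vowel (veruwu → tiveruwuuv, kanulo → tikanulouv) add ti- … -uv around the stem.
So volu → tivoluuv.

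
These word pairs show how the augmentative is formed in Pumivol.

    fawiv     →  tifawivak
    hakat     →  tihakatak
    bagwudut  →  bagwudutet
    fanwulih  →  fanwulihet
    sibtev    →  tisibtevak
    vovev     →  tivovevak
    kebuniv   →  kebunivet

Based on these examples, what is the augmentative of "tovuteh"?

bagwudut and hakat both end in -t yet inflect differently (bagwudutet, tihakatak), so the final letter is not what conditions the rule; the number of vowels is.
"tovuteh" has 3 vowels. The stems with 3 vowels (fanwulih → fanwulihet, bagwudut → bagwudutet, kebuniv → kebunivet) add -et.
The other pattern: stems with 2 vowels add ti- … -ak around the stem.
So tovuteh → tovutehet.

tovutehet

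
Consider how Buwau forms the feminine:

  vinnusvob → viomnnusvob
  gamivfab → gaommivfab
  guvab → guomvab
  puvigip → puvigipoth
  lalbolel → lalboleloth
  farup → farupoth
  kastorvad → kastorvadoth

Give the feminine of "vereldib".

veomreldib

"vereldib" ends in -b. The stems ending in -b (vinnusvob → viomnnusvob, gamivfab → gaommivfab, guvab → guomvab) insert -om- after the first vowel.
The other pattern: stems ending in -d, -l or -p add -oth.
So vereldib → veomreldib.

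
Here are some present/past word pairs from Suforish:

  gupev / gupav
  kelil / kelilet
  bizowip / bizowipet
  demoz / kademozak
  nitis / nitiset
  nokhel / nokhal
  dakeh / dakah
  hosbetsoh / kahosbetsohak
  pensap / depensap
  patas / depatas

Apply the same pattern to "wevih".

wevihet

nokhel and kelil both end in -l yet inflect differently (nokhal, kelilet), so the final letter is not what conditions the rule; the last vowel is.
"wevih" has last vowel 'i'. The stems whose last vowel is 'i' (kelil → kelilet, bizowip → bizowipet, nitis → nitiset) add -et.
So wevih → wevihet.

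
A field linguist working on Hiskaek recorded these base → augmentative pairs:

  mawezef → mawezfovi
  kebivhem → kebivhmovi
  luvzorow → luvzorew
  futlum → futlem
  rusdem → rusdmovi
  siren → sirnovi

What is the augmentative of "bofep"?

kebivhem and futlum both end in -m yet inflect differently (kebivhmovi, futlem), so the final letter is not what conditions the rule; the last vowel is.
"bofep" has last vowel 'e'. The stems whose last vowel is 'e' (mawezef → mawezfovi, siren → sirnovi, kebivhem → kebivhmovi) delete the last vowel and add -ovi.
The other pattern: stems whose last vowel is 'o' or 'u' change the last vowel to 'e'.
So bofep → bofpovi.

bofpovi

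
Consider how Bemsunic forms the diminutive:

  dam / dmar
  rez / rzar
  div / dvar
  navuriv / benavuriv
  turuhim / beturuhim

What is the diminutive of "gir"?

grar

div and navuriv both end in -v yet inflect differently (dvar, benavuriv), so the final letter is not what conditions the rule; the number of vowels is.
"gir" has 1 vowel. The stems with 1 vowel (dam → dmar, rez → rzar, div → dvar) delete the last vowel and add -ar.
The other pattern: stems with 3 vowels add the prefix be-.
So gir → grar.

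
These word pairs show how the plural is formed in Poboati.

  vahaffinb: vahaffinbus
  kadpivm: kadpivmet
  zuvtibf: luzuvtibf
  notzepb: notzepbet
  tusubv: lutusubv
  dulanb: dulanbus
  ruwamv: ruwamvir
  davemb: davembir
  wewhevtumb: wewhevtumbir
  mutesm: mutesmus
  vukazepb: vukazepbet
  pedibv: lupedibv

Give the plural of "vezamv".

vezamvir

vahaffinb and wewhevtumb both end in -b yet inflect differently (vahaffinbus, wewhevtumbir), so the final letter is not what conditions the rule; the second-to-last letter is.
"vezamv" has second-to-last letter 'm'. The stems whose second-to-last letter is 'm' (wewhevtumb → wewhevtumbir, davemb → davembir, ruwamv → ruwamvir) add -ir.
So vezamv → vezamvir.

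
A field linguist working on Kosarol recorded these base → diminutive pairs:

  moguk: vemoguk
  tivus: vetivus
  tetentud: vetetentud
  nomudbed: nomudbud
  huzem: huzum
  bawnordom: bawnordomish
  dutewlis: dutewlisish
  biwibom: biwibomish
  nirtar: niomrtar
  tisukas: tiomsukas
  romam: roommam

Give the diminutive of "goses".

tetentud and nomudbed both end in -d yet inflect differently (vetetentud, nomudbud), so the final letter is not what conditions the rule; the last vowel is.
"goses" has last vowel 'e'. The stems whose last vowel is 'e' (nomudbed → nomudbud, huzem → huzum) change the last vowel to 'u'.
So goses → gosus.

gosus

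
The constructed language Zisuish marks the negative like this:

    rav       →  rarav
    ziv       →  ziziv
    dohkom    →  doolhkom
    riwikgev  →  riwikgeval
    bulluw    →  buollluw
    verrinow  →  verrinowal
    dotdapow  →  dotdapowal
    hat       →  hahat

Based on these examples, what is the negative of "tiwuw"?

tiolwuw

ziv and riwikgev both end in -v yet inflect differently (ziziv, riwikgeval), so the final letter is not what conditions the rule; the number of vowels is.
"tiwuw" has 2 vowels. The stems with 2 vowels (bulluw → buollluw, dohkom → doolhkom) insert -ol- after the first vowel.
The other patterns: stems with 1 vowel repeat the first consonant+vowel as a prefix; stems with 3 vowels add -al.
So tiwuw → tiolwuw.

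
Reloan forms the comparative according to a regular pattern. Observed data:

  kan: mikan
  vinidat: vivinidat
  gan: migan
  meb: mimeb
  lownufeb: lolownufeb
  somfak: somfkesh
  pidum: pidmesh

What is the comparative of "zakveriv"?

"zakveriv" has 3 vowels. The stems with 3 vowels (vinidat → vivinidat, lownufeb → lolownufeb) repeat the first consonant+vowel as a prefix.
So zakveriv → zazakveriv.

zazakveriv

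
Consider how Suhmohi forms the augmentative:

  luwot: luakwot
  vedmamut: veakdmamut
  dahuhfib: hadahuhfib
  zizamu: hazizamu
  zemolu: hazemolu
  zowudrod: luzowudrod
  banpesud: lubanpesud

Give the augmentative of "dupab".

"dupab" ends in -b. The one such stem in the data (dahuhfib → hadahuhfib) adds the prefix ha-, so the same rule applies.
So dupab → hadupab.

hadupab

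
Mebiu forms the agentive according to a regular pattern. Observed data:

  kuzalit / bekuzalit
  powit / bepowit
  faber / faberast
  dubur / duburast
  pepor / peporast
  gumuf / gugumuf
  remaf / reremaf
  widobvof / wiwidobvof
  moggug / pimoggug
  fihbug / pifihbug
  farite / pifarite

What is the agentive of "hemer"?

hemerast

"hemer" ends in -r. The stems ending in -r (faber → faberast, dubur → duburast, pepor → peporast) add -ast.
The other patterns: stems ending in -t add the prefix be-; stems ending in -f repeat the first consonant+vowel as a prefix; stems ending in -e or -g add the prefix pi-.
So hemer → hemerast.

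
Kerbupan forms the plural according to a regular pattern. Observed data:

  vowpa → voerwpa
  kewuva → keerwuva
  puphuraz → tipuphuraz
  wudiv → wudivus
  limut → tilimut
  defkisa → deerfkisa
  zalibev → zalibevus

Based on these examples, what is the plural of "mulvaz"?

timulvaz

defkisa and puphuraz both have last vowel 'a' yet inflect differently (deerfkisa, tipuphuraz), so the last vowel is not what conditions the rule; the final letter is.
"mulvaz" ends in -z. The one such stem in the data (puphuraz → tipuphuraz) adds the prefix ti-, so the same rule applies.
So mulvaz → timulvaz.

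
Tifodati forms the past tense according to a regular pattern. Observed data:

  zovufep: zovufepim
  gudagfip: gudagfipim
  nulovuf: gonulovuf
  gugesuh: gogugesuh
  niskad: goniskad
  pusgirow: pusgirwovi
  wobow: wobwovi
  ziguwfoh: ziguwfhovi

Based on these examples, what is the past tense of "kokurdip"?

kokurdipim

"kokurdip" has last vowel 'i'. The one such stem in the data (gudagfip → gudagfipim) adds -im, so the same rule applies.
So kokurdip → kokurdipim.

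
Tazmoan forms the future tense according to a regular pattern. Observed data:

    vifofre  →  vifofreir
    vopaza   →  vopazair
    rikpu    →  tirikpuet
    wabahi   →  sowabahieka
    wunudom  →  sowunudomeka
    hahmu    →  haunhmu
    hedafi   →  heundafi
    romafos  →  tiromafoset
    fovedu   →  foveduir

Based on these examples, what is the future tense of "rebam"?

tirebamet

wabahi and hedafi both end in -i yet inflect differently (sowabahieka, heundafi), so the final letter is not what conditions the rule; the first letter is.
"rebam" begins with r-. The stems beginning with r- (romafos → tiromafoset, rikpu → tirikpuet) add ti- … -et around the stem.
So rebam → tirebamet.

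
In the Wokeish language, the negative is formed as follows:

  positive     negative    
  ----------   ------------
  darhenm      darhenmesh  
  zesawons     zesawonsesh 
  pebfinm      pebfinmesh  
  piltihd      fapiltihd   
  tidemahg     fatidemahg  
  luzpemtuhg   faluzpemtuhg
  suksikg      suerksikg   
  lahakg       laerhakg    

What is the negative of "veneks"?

tidemahg and suksikg both end in -g yet inflect differently (fatidemahg, suerksikg), so the final letter is not what conditions the rule; the second-to-last letter is.
"veneks" has second-to-last letter 'k'. The stems whose second-to-last letter is 'k' (suksikg → suerksikg, lahakg → laerhakg) insert -er- after the first vowel.
The other patterns: stems whose second-to-last letter is 'n' add -esh; stems whose second-to-last letter is 'h' add the prefix fa-.
So veneks → veerneks.

veerneks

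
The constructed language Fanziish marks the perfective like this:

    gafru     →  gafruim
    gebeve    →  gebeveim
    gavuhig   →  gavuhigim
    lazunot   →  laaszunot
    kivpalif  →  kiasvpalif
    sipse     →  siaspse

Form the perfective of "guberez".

guberezim

gebeve and sipse both end in -e yet inflect differently (gebeveim, siaspse), so the final letter is not what conditions the rule; the first letter is.
"guberez" begins with g-. The stems beginning with g- (gafru → gafruim, gebeve → gebeveim, gavuhig → gavuhigim) add -im.
The other pattern: stems beginning with k-, l- or s- insert -as- after the first vowel.
So guberez → guberezim.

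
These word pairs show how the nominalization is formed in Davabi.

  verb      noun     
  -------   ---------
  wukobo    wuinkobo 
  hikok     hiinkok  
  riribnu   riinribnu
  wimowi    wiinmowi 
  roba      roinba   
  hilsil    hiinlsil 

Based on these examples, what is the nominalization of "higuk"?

Every pair shown (wukobo → wuinkobo, hikok → hiinkok, riribnu → riinribnu, …) follows the same rule: insert -in- after the first vowel.
So higuk → hiinguk.

hiinguk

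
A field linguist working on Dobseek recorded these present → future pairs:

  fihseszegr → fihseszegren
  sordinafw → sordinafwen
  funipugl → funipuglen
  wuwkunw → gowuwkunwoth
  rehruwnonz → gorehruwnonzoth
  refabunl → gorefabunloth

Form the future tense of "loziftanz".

goloziftanzoth

sordinafw and wuwkunw both end in -w yet inflect differently (sordinafwen, gowuwkunwoth), so the final letter is not what conditions the rule; the second-to-last letter is.
"loziftanz" has second-to-last letter 'n'. The stems whose second-to-last letter is 'n' (wuwkunw → gowuwkunwoth, rehruwnonz → gorehruwnonzoth, refabunl → gorefabunloth) add go- … -oth around the stem.
So loziftanz → goloziftanzoth.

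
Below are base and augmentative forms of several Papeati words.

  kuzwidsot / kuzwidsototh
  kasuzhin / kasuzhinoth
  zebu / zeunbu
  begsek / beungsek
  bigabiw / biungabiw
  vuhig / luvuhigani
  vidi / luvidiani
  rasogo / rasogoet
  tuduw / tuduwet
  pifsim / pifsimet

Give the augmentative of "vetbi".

luvetbiani

bigabiw and tuduw both end in -w yet inflect differently (biungabiw, tuduwet), so the final letter is not what conditions the rule; the first letter is.
"vetbi" begins with v-. The stems beginning with v- (vuhig → luvuhigani, vidi → luvidiani) add lu- … -ani around the stem.
The other patterns: stems beginning with k- add -oth; stems beginning with b- or z- insert -un- after the first vowel; stems beginning with p-, r- or t- add -et.
So vetbi → luvetbiani.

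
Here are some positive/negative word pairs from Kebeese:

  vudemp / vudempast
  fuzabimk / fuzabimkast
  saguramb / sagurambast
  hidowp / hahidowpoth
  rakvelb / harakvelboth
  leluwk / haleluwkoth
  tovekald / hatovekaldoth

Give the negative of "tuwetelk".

hatuwetelkoth

"tuwetelk" has second-to-last letter 'l'. The stems whose second-to-last letter is 'l' (rakvelb → harakvelboth, tovekald → hatovekaldoth) add ha- … -oth around the stem.
So tuwetelk → hatuwetelkoth.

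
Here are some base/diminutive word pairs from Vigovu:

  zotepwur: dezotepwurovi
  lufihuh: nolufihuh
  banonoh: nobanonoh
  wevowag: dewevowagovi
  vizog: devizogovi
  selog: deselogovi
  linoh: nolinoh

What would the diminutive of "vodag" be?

devodagovi

"vodag" ends in -g. The stems ending in -g (wevowag → dewevowagovi, selog → deselogovi, vizog → devizogovi) add de- … -ovi around the stem.
The other pattern: stems ending in -h add the prefix no-.
So vodag → devodagovi.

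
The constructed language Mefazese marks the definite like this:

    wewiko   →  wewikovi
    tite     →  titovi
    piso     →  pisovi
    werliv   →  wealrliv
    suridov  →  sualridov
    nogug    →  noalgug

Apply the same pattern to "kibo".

wewiko and suridov both have last vowel 'o' yet inflect differently (wewikovi, sualridov), so the last vowel is not what conditions the rule; whether the stem ends in a vowel or a consonant is.
"kibo" ends in a vowel. The stems ending in a vowel (wewiko → wewikovi, tite → titovi, piso → pisovi) drop the final letter and add -ovi.
The other pattern: stems ending in a consonant insert -al- after the first vowel.
So kibo → kibovi.

kibovi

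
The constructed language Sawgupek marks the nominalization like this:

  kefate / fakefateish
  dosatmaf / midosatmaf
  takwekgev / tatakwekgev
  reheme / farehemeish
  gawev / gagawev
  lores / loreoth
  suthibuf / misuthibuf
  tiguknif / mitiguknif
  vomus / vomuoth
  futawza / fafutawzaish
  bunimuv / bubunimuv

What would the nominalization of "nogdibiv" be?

"nogdibiv" ends in -v. The stems ending in -v (bunimuv → bubunimuv, gawev → gagawev, takwekgev → tatakwekgev) repeat the first consonant+vowel as a prefix.
The other patterns: stems ending in -s drop the final letter and add -oth; stems ending in -f add the prefix mi-; stems ending in -a or -e add fa- … -ish around the stem.
So nogdibiv → nonogdibiv.

nonogdibiv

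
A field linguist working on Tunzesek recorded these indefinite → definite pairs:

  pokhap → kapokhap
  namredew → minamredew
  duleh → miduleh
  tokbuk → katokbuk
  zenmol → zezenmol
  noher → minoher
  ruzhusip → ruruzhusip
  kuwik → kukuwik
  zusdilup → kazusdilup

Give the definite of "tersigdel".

"tersigdel" has last vowel 'e'. The stems whose last vowel is 'e' (noher → minoher, duleh → miduleh, namredew → minamredew) add the prefix mi-.
The other patterns: stems whose last vowel is 'a' or 'u' add the prefix ka-; stems whose last vowel is 'i' or 'o' repeat the first consonant+vowel as a prefix.
So tersigdel → mitersigdel.

mitersigdel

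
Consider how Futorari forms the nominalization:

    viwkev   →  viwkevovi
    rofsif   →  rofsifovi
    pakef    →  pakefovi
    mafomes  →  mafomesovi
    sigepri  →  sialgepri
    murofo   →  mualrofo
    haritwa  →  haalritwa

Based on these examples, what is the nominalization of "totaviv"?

rofsif and sigepri both have last vowel 'i' yet inflect differently (rofsifovi, sialgepri), so the last vowel is not what conditions the rule; whether the stem ends in a vowel or a consonant is.
"totaviv" ends in a consonant. The stems ending in a consonant (viwkev → viwkevovi, rofsif → rofsifovi, pakef → pakefovi) add -ovi.
So totaviv → totavivovi.

totavivovi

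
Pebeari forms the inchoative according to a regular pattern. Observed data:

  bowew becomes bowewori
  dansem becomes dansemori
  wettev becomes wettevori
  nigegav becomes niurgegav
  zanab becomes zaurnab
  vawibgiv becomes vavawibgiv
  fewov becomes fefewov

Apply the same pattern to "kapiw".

wettev and nigegav both end in -v yet inflect differently (wettevori, niurgegav), so the final letter is not what conditions the rule; the last vowel is.
"kapiw" has last vowel 'i'. The one such stem in the data (vawibgiv → vavawibgiv) repeats the first consonant+vowel as a prefix (as does fewov), so the same rule applies.
The other patterns: stems whose last vowel is 'e' add -ori; stems whose last vowel is 'a' insert -ur- after the first vowel.
So kapiw → kakapiw.

kakapiw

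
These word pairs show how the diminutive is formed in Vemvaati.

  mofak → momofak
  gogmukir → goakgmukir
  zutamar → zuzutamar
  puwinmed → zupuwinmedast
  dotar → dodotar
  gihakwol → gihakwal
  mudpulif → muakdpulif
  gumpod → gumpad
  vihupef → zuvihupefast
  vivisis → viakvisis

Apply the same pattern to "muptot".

muptat

puwinmed and gumpod both end in -d yet inflect differently (zupuwinmedast, gumpad), so the final letter is not what conditions the rule; the last vowel is.
"muptot" has last vowel 'o'. The stems whose last vowel is 'o' (gumpod → gumpad, gihakwol → gihakwal) change the last vowel to 'a'.
So muptot → muptat.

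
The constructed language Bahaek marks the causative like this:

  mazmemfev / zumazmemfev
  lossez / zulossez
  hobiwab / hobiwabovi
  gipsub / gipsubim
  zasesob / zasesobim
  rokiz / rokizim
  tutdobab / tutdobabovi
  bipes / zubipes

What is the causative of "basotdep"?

zubasotdep

"basotdep" has last vowel 'e'. The stems whose last vowel is 'e' (mazmemfev → zumazmemfev, bipes → zubipes, lossez → zulossez) add the prefix zu-.
So basotdep → zubasotdep.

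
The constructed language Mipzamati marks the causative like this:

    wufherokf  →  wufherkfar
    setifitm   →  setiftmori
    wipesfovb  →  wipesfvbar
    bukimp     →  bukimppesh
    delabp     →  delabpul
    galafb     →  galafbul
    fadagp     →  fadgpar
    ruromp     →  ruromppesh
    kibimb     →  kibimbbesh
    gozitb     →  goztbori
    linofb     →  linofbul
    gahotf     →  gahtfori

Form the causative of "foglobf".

gozitb and kibimb both end in -b yet inflect differently (goztbori, kibimbbesh), so the final letter is not what conditions the rule; the second-to-last letter is.
"foglobf" has second-to-last letter 'b'. The one such stem in the data (delabp → delabpul) adds -ul, so the same rule applies.
So foglobf → foglobful.

foglobful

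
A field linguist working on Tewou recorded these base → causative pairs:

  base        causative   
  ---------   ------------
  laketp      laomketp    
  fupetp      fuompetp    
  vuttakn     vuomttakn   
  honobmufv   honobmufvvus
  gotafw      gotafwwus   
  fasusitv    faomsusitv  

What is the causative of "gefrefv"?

honobmufv and fasusitv both end in -v yet inflect differently (honobmufvvus, faomsusitv), so the final letter is not what conditions the rule; the second-to-last letter is.
"gefrefv" has second-to-last letter 'f'. The stems whose second-to-last letter is 'f' (gotafw → gotafwwus, honobmufv → honobmufvvus) double the final consonant and add -us.
So gefrefv → gefrefvvus.

gefrefvvus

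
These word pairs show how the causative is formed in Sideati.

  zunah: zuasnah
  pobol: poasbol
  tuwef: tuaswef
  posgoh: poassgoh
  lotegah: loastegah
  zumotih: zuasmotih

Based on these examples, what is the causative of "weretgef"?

weasretgef

Every pair shown (zunah → zuasnah, pobol → poasbol, tuwef → tuaswef, …) follows the same rule: insert -as- after the first vowel.
So weretgef → weasretgef.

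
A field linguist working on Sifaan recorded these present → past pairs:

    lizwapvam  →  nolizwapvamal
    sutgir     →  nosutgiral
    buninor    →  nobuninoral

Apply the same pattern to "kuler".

nokuleral

Every pair shown (lizwapvam → nolizwapvamal, sutgir → nosutgiral, buninor → nobuninoral) follows the same rule: add no- … -al around the stem.
So kuler → nokuleral.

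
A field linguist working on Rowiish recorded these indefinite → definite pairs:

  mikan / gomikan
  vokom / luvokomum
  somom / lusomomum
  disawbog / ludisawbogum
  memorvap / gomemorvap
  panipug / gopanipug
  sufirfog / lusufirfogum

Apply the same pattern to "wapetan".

gowapetan

disawbog and panipug both end in -g yet inflect differently (ludisawbogum, gopanipug), so the final letter is not what conditions the rule; the last vowel is.
"wapetan" has last vowel 'a'. The stems whose last vowel is 'a' (mikan → gomikan, memorvap → gomemorvap) add the prefix go-.
So wapetan → gowapetan.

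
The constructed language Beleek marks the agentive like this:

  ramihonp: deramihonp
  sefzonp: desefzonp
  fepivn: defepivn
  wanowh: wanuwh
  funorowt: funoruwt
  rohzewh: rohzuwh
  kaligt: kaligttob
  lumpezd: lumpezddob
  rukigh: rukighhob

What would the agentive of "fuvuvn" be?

defuvuvn

funorowt and kaligt both end in -t yet inflect differently (funoruwt, kaligttob), so the final letter is not what conditions the rule; the second-to-last letter is.
"fuvuvn" has second-to-last letter 'v'. The one such stem in the data (fepivn → defepivn) adds the prefix de-, so the same rule applies.
The other patterns: stems whose second-to-last letter is 'w' change the last vowel to 'u'; stems whose second-to-last letter is 'g' or 'z' double the final consonant and add -ob.
So fuvuvn → defuvuvn.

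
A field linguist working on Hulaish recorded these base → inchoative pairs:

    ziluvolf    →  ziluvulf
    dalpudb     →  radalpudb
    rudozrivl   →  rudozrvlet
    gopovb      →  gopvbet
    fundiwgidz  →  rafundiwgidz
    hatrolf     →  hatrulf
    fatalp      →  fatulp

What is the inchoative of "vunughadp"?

ravunughadp

"vunughadp" has second-to-last letter 'd'. The stems whose second-to-last letter is 'd' (dalpudb → radalpudb, fundiwgidz → rafundiwgidz) add the prefix ra-.
The other patterns: stems whose second-to-last letter is 'v' delete the last vowel and add -et; stems whose second-to-last letter is 'l' change the last vowel to 'u'.
So vunughadp → ravunughadp.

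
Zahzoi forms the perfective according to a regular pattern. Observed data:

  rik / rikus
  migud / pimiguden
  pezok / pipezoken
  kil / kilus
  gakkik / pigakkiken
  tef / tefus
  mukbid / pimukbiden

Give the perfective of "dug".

dugus

rik and gakkik both end in -k yet inflect differently (rikus, pigakkiken), so the final letter is not what conditions the rule; the number of vowels is.
"dug" has 1 vowel. The stems with 1 vowel (rik → rikus, tef → tefus, kil → kilus) add -us.
So dug → dugus.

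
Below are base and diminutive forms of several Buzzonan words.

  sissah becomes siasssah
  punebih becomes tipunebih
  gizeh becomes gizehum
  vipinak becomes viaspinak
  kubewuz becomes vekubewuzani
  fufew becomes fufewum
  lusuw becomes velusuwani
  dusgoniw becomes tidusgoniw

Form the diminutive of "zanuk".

vezanukani

"zanuk" has last vowel 'u'. The stems whose last vowel is 'u' (kubewuz → vekubewuzani, lusuw → velusuwani) add ve- … -ani around the stem.
So zanuk → vezanukani.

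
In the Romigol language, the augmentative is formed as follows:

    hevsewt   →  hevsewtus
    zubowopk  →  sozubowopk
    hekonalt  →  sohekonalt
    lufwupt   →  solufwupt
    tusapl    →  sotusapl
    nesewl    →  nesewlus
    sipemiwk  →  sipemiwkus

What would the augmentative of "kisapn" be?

"kisapn" has second-to-last letter 'p'. The stems whose second-to-last letter is 'p' (tusapl → sotusapl, zubowopk → sozubowopk, lufwupt → solufwupt) add the prefix so-.
The other pattern: stems whose second-to-last letter is 'w' add -us.
So kisapn → sokisapn.

sokisapn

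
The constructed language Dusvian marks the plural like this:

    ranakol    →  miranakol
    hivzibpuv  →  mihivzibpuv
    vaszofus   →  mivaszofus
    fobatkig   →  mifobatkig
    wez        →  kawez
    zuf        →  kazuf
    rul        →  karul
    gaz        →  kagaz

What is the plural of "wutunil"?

"wutunil" has 3 vowels. The stems with 3 vowels (ranakol → miranakol, hivzibpuv → mihivzibpuv, vaszofus → mivaszofus) add the prefix mi-.
The other pattern: stems with 1 vowel add the prefix ka-.
So wutunil → miwutunil.

miwutunil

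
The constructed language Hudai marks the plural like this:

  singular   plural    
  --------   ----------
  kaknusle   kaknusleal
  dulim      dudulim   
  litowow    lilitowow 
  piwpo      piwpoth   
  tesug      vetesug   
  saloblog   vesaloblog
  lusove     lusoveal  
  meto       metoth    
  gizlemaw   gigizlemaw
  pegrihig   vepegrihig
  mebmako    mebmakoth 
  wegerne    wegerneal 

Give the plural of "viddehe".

saloblog and piwpo both have last vowel 'o' yet inflect differently (vesaloblog, piwpoth), so the last vowel is not what conditions the rule; the final letter is.
"viddehe" ends in -e. The stems ending in -e (lusove → lusoveal, wegerne → wegerneal, kaknusle → kaknusleal) add -al.
The other patterns: stems ending in -g add the prefix ve-; stems ending in -o drop the final letter and add -oth; stems ending in -m or -w repeat the first consonant+vowel as a prefix.
So viddehe → viddeheal.

viddeheal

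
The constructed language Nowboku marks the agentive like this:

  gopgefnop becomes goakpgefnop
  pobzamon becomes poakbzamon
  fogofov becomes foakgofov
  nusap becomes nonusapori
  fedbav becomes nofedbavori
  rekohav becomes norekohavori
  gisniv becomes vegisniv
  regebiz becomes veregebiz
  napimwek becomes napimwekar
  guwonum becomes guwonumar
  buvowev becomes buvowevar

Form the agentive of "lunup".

gopgefnop and nusap both end in -p yet inflect differently (goakpgefnop, nonusapori), so the final letter is not what conditions the rule; the last vowel is.
"lunup" has last vowel 'u'. The one such stem in the data (guwonum → guwonumar) adds -ar, so the same rule applies.
The other patterns: stems whose last vowel is 'o' insert -ak- after the first vowel; stems whose last vowel is 'a' add no- … -ori around the stem; stems whose last vowel is 'i' add the prefix ve-.
So lunup → lunupar.

lunupar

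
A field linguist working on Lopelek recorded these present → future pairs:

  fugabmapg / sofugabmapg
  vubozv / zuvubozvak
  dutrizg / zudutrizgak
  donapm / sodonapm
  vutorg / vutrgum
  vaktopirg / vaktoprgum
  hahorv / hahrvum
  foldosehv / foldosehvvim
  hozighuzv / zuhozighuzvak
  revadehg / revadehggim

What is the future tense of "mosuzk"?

zumosuzkak

"mosuzk" has second-to-last letter 'z'. The stems whose second-to-last letter is 'z' (dutrizg → zudutrizgak, vubozv → zuvubozvak, hozighuzv → zuhozighuzvak) add zu- … -ak around the stem.
So mosuzk → zumosuzkak.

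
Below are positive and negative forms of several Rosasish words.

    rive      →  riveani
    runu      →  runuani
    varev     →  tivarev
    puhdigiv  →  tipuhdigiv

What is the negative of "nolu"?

noluani

varev and rive both have last vowel 'e' yet inflect differently (tivarev, riveani), so the last vowel is not what conditions the rule; whether the stem ends in a vowel or a consonant is.
"nolu" ends in a vowel. The stems ending in a vowel (runu → runuani, rive → riveani) add -ani.
The other pattern: stems ending in a consonant add the prefix ti-.
So nolu → noluani.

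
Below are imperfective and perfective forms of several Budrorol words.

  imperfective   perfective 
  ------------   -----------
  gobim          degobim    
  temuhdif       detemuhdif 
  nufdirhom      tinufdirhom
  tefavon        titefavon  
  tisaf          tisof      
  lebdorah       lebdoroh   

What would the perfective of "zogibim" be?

dezogibim

gobim and nufdirhom both end in -m yet inflect differently (degobim, tinufdirhom), so the final letter is not what conditions the rule; the last vowel is.
"zogibim" has last vowel 'i'. The stems whose last vowel is 'i' (gobim → degobim, temuhdif → detemuhdif) add the prefix de-.
The other patterns: stems whose last vowel is 'o' add the prefix ti-; stems whose last vowel is 'a' change the last vowel to 'o'.
So zogibim → dezogibim.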